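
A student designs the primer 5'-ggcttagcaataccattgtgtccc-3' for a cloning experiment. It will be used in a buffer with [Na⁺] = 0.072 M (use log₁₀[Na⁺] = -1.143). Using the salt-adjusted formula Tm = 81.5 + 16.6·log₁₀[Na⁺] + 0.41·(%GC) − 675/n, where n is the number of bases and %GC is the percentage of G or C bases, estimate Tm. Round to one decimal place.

54.9°C

Length n = 24. Scanning the sequence gives T=7, C=7, G=5, A=5.
G+C = 12, so %GC = 12/24 × 100 = 50%
Salt term: 16.6 × (-1.143) = -18.974
GC term: 0.41 × 50 = 20.5; length term: −675/24 = −28.125
Tm = 81.5 + (-18.974) + 20.5 − 28.125 = 54.901 → 54.9°C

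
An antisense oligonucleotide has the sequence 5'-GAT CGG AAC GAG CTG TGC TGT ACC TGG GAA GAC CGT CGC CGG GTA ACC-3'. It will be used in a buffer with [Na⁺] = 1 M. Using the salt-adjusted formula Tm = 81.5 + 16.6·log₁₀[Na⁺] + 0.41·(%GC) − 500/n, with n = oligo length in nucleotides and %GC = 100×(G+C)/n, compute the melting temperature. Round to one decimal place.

Length n = 48. Counting bases: C=13, T=8, A=10, G=17
G+C = 30, so %GC = 30/48 × 100 = 62.5%
Salt term: 16.6 × (0) = 0
GC term: 0.41 × 62.5 = 25.625; length term: −500/48 = −10.417
Tm = 81.5 + (0) + 25.625 − 10.417 = 96.708 → 96.7°C

96.7°C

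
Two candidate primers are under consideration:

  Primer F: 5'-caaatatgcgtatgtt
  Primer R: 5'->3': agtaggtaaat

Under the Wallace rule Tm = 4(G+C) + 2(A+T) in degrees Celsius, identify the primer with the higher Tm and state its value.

Primer F: A+T=11, G+C=5 → Tm = 2(11)+4(5) = 42°C
Primer R: A+T=8, G+C=3 → Tm = 2(8)+4(3) = 28°C
42°C vs 28°C → primer F is higher.

Primer F, 42°C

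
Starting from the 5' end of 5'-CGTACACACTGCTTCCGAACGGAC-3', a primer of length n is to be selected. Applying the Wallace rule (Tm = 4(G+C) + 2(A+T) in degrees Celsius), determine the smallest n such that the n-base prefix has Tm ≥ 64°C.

First 20 bases: CGTACACACTGCTTCCGAAC → Tm = 62°C (< 64°C)
First 21 bases: CGTACACACTGCTTCCGAACG → Tm = 66°C (≥ 64°C)
Since every base adds ≥2°C, Tm only increases with n, so the threshold is first crossed at n = 21.

n = 21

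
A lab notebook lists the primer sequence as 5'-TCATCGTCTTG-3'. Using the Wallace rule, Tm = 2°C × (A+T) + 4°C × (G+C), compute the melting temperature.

32°C

Counting bases: A=1, G=2, T=5, C=3
A+T = 6, G+C = 5
Tm = 2×6 + 4×5 = 32°C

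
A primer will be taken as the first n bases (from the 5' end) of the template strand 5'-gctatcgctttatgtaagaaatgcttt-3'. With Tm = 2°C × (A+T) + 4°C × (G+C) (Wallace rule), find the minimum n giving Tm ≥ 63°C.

n = 24

First 23 bases: GCTATCGCTTTATGTAAGAAATG → Tm = 62°C (< 63°C)
First 24 bases: GCTATCGCTTTATGTAAGAAATGC → Tm = 66°C (≥ 63°C)
Since every base adds ≥2°C, Tm only increases with n, so the threshold is first crossed at n = 24.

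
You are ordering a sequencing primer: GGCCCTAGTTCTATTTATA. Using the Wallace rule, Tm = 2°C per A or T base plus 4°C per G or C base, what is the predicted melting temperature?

Base counts: C=4, A=4, G=3, T=8
So N_AT = 12 and N_GC = 7.
Tm = 4·7 + 2·12 = 28 + 24 = 52°C

52°C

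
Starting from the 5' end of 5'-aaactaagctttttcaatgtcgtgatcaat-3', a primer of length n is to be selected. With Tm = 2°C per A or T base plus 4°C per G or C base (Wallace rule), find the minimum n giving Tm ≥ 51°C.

n = 21

First 20 bases: AAACTAAGCTTTTTCAATGT → Tm = 50°C (< 51°C)
First 21 bases: AAACTAAGCTTTTTCAATGTC → Tm = 54°C (≥ 51°C)
Since every base adds ≥2°C, Tm only increases with n, so the threshold is first crossed at n = 21.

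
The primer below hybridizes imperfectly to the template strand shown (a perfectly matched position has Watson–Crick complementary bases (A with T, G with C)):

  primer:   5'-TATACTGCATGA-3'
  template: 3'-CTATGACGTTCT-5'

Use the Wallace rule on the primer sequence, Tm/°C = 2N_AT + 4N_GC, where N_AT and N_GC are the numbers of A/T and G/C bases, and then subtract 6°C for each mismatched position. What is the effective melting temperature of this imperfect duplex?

Primer base counts: A=4, T=4, G=2, C=2 → A+T=8, G+C=4
Perfect-match Tm = 2(8) + 4(4) = 16 + 16 = 32°C
Mismatches (positions where the bases are not complementary): 2 (at positions 1, 10)
Effective Tm = 32 − 2×6 = 32 − 12 = 20°C

20°C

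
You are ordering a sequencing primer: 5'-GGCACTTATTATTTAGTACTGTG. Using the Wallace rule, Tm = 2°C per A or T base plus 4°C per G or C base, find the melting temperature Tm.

Base counts: T=10, G=5, C=3, A=5
A+T = 15, G+C = 8
Tm = 2(15) + 4(8) = 30 + 32 = 62°C

62°C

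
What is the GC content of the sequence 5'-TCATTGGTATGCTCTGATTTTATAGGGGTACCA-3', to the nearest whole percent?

C=5, T=13, G=8, A=7
G+C = 8 + 5 = 13 out of 33 bases
%GC = 13/33 × 100 = 39.39% ≈ 39%

39%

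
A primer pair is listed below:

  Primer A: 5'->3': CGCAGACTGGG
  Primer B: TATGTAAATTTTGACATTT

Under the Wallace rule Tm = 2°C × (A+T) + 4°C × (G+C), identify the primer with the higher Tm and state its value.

Primer A: A+T=3, G+C=8 → Tm = 2(3)+4(8) = 38°C
Primer B: A+T=16, G+C=3 → Tm = 2(16)+4(3) = 44°C
38°C vs 44°C → primer B is higher.

Primer B, 44°C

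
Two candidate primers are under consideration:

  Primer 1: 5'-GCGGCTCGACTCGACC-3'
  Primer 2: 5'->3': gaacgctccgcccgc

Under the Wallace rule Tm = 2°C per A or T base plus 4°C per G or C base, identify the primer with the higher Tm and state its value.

Primer 1, 56°C

Primer 1: A+T=4, G+C=12 → Tm = 2(4)+4(12) = 56°C
Primer 2: A+T=3, G+C=12 → Tm = 2(3)+4(12) = 54°C
56°C vs 54°C → primer 1 is higher.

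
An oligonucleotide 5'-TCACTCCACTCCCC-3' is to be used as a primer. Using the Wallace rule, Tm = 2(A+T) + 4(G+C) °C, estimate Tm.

Base counts: C=9, T=3, G=0, A=2
So N_AT = 5 and N_GC = 9.
Tm = 4·9 + 2·5 = 36 + 10 = 46°C

46°C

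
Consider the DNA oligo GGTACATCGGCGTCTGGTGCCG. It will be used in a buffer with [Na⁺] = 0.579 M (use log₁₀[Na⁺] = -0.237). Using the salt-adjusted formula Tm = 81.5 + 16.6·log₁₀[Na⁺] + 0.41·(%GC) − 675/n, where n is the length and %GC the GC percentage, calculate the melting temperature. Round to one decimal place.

Length n = 22. Scanning the sequence gives A=2, C=6, G=9, T=5.
G+C = 15, so %GC = 15/22 × 100 = 68.182%
Salt term: 16.6 × (-0.237) = -3.934
GC term: 0.41 × 68.182 = 27.955; length term: −675/22 = −30.682
Tm = 81.5 + (-3.934) + 27.955 − 30.682 = 74.839 → 74.8°C

74.8°C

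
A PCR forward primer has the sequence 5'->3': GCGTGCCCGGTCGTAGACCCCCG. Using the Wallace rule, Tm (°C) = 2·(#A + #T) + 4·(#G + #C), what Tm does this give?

82°C

Base counts: T=3, C=10, G=8, A=2
AT pairs contribute 5, GC pairs contribute 18.
Tm = 4·18 + 2·5 = 72 + 10 = 82°C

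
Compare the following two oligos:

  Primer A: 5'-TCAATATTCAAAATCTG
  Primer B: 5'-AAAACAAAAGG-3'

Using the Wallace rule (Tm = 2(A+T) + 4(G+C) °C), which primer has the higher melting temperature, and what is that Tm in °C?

Primer A, 42°C

Primer A: A+T=13, G+C=4 → Tm = 2(13)+4(4) = 42°C
Primer B: A+T=8, G+C=3 → Tm = 2(8)+4(3) = 28°C
42°C vs 28°C → primer A is higher.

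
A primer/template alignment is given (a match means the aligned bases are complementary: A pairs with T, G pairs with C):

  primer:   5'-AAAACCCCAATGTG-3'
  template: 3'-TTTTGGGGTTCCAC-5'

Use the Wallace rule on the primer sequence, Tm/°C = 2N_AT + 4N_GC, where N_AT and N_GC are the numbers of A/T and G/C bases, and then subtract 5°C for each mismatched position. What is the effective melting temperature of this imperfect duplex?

Primer base counts: A=6, T=2, G=2, C=4 → A+T=8, G+C=6
Perfect-match Tm = 2(8) + 4(6) = 16 + 24 = 40°C
Mismatches (positions where the bases are not complementary): 1 (at position 11)
Effective Tm = 40 − 1×5 = 40 − 5 = 35°C

35°C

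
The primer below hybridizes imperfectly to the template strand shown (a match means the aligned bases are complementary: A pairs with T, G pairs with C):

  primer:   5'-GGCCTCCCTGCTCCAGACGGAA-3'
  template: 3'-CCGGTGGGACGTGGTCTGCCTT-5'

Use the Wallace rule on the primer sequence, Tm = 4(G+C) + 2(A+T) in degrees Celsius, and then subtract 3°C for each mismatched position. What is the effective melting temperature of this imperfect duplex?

68°C

Primer base counts: A=4, T=3, G=6, C=9 → A+T=7, G+C=15
Perfect-match Tm = 2(7) + 4(15) = 14 + 60 = 74°C
Mismatches (positions where the bases are not complementary): 2 (at positions 5, 12)
Effective Tm = 74 − 2×3 = 74 − 6 = 68°C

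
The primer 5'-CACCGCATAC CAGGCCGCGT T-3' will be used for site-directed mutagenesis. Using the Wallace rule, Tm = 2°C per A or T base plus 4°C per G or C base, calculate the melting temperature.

70°C

Base counts: C=9, G=5, A=4, T=3
A+T = 7, G+C = 14
Tm = 4·14 + 2·7 = 56 + 14 = 70°C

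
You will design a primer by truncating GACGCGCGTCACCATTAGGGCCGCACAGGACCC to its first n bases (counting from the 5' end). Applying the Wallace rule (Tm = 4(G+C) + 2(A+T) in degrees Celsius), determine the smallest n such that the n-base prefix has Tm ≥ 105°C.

n = 32

First 31 bases: GACGCGCGTCACCATTAGGGCCGCACAGGAC → Tm = 104°C (< 105°C)
First 32 bases: GACGCGCGTCACCATTAGGGCCGCACAGGACC → Tm = 108°C (≥ 105°C)
Since every base adds ≥2°C, Tm only increases with n, so the threshold is first crossed at n = 32.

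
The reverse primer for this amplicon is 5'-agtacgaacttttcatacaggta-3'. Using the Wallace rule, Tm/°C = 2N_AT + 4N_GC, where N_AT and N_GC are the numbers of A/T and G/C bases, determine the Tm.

C=4, T=7, G=4, A=8
A+T = 15, G+C = 8
Tm = 2×15 + 4×8 = 62°C

62°C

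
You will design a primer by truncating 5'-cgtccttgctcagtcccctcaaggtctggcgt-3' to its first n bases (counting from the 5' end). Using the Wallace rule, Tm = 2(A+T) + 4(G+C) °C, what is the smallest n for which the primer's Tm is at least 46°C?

n = 15

First 14 bases: CGTCCTTGCTCAGT → Tm = 44°C (< 46°C)
First 15 bases: CGTCCTTGCTCAGTC → Tm = 48°C (≥ 46°C)
Each additional base adds 2°C (A/T) or 4°C (G/C), so Tm is non-decreasing in n; n = 15 is the first length to reach 46°C.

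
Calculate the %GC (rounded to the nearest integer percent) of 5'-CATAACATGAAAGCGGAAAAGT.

36%

Counting bases: C=3, G=5, T=3, A=11
G+C = 5 + 3 = 8 out of 22 bases
%GC = 8/22 × 100 = 36.36% ≈ 36%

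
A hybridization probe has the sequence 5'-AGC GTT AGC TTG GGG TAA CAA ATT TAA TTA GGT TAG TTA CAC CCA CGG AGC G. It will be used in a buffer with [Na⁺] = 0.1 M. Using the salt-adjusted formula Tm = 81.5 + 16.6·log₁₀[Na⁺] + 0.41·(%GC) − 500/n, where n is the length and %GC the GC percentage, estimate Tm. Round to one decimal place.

73.4°C

Length n = 52. G=14, A=15, C=9, T=14
G+C = 23, so %GC = 23/52 × 100 = 44.231%
Salt term: 16.6 × (-1) = -16.6
GC term: 0.41 × 44.231 = 18.135; length term: −500/52 = −9.615
Tm = 81.5 + (-16.6) + 18.135 − 9.615 = 73.42 → 73.4°C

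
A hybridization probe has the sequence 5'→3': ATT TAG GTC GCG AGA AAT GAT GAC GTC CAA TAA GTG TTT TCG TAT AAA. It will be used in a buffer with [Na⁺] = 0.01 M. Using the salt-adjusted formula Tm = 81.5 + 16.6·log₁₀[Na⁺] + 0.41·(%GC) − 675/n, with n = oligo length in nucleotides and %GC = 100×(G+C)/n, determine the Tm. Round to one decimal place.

Length n = 48. Scanning the sequence gives G=11, T=15, C=6, A=16.
G+C = 17, so %GC = 17/48 × 100 = 35.417%
Salt term: 16.6 × (-2) = -33.2
GC term: 0.41 × 35.417 = 14.521; length term: −675/48 = −14.062
Tm = 81.5 + (-33.2) + 14.521 − 14.062 = 48.759 → 48.8°C

48.8°C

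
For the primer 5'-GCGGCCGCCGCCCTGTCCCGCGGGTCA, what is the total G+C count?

23

Base counts: T=3, A=1, C=13, G=10
Total G or C: 10 + 13 = 23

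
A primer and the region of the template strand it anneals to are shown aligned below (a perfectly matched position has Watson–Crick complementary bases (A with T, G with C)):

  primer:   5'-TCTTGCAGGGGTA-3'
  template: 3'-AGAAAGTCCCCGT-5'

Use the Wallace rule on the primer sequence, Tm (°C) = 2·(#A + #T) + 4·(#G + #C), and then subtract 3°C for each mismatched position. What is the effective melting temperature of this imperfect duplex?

34°C

Primer base counts: A=2, T=4, G=5, C=2 → A+T=6, G+C=7
Perfect-match Tm = 2(6) + 4(7) = 12 + 28 = 40°C
Mismatches (positions where the bases are not complementary): 2 (at positions 5, 12)
Effective Tm = 40 − 2×3 = 40 − 6 = 34°C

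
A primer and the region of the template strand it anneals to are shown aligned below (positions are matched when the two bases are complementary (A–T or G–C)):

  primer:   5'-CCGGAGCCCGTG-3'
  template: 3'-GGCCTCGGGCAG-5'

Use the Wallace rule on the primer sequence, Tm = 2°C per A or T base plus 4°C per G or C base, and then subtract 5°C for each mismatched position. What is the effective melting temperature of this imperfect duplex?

39°C

Primer base counts: A=1, T=1, G=5, C=5 → A+T=2, G+C=10
Perfect-match Tm = 2(2) + 4(10) = 4 + 40 = 44°C
Mismatches (positions where the bases are not complementary): 1 (at position 12)
Effective Tm = 44 − 1×5 = 44 − 5 = 39°C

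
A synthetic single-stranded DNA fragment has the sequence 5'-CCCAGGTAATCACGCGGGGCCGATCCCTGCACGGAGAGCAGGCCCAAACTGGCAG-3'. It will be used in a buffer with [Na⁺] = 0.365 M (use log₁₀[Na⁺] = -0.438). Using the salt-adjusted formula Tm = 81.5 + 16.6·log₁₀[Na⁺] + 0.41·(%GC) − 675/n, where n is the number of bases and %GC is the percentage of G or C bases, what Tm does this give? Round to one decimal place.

89.5°C

Length n = 55. Scanning the sequence gives A=13, C=19, G=18, T=5.
G+C = 37, so %GC = 37/55 × 100 = 67.273%
Salt term: 16.6 × (-0.438) = -7.271
GC term: 0.41 × 67.273 = 27.582; length term: −675/55 = −12.273
Tm = 81.5 + (-7.271) + 27.582 − 12.273 = 89.538 → 89.5°C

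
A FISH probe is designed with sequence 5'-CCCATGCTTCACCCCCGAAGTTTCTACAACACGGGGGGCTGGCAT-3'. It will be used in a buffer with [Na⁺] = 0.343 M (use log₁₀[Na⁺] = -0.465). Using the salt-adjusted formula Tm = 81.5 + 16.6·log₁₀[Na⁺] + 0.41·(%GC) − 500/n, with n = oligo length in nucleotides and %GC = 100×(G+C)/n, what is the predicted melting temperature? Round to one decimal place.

87.3°C

Length n = 45. Scanning the sequence gives A=9, T=9, G=11, C=16.
G+C = 27, so %GC = 27/45 × 100 = 60%
Salt term: 16.6 × (-0.465) = -7.719
GC term: 0.41 × 60 = 24.6; length term: −500/45 = −11.111
Tm = 81.5 + (-7.719) + 24.6 − 11.111 = 87.27 → 87.3°C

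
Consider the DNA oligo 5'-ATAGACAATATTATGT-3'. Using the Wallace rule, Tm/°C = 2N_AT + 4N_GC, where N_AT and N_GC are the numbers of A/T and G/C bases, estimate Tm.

38°C

Base counts: G=2, T=6, C=1, A=7
So N_AT = 13 and N_GC = 3.
Tm = 4·3 + 2·13 = 12 + 26 = 38°C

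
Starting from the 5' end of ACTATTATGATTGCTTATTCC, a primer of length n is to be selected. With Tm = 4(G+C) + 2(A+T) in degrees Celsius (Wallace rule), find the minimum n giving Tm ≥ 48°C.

n = 20

First 19 bases: ACTATTATGATTGCTTATT → Tm = 46°C (< 48°C)
First 20 bases: ACTATTATGATTGCTTATTC → Tm = 50°C (≥ 48°C)
Since every base adds ≥2°C, Tm only increases with n, so the threshold is first crossed at n = 20.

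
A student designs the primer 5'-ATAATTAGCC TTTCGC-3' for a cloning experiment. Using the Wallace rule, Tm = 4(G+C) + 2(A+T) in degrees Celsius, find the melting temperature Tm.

44°C

Counting bases: G=2, A=4, C=4, T=6
AT pairs contribute 10, GC pairs contribute 6.
Tm = 2×10 + 4×6 = 44°C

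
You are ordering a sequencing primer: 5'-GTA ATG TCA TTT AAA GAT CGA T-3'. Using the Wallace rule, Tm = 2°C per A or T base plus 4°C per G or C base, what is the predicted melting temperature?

56°C

Counting bases: C=2, G=4, A=8, T=8
So N_AT = 16 and N_GC = 6.
Tm = 4·6 + 2·16 = 24 + 32 = 56°C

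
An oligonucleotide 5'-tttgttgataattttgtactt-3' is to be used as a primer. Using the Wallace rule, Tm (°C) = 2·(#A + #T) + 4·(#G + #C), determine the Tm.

50°C

Base counts: A=4, T=13, C=1, G=3
A+T = 17, G+C = 4
Tm = 2×17 + 4×4 = 50°C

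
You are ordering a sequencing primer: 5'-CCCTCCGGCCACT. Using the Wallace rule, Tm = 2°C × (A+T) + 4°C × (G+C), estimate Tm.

Scanning the sequence gives G=2, A=1, C=8, T=2.
AT pairs contribute 3, GC pairs contribute 10.
Tm = 4·10 + 2·3 = 40 + 6 = 46°C

46°C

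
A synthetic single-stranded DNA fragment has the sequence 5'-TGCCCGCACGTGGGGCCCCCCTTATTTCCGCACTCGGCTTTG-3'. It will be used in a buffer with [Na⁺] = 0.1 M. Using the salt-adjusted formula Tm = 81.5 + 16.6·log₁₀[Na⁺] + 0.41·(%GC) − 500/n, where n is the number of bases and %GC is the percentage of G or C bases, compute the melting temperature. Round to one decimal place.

80.3°C

Length n = 42. Base counts: T=11, G=11, A=3, C=17
G+C = 28, so %GC = 28/42 × 100 = 66.667%
Salt term: 16.6 × (-1) = -16.6
GC term: 0.41 × 66.667 = 27.333; length term: −500/42 = −11.905
Tm = 81.5 + (-16.6) + 27.333 − 11.905 = 80.328 → 80.3°C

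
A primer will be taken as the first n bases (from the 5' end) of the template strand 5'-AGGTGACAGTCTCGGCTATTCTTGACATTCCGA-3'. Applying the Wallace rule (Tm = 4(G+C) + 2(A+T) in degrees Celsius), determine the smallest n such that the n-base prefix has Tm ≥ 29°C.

First 9 bases: AGGTGACAG → Tm = 28°C (< 29°C)
First 10 bases: AGGTGACAGT → Tm = 30°C (≥ 29°C)
Each additional base adds 2°C (A/T) or 4°C (G/C), so Tm is non-decreasing in n; n = 10 is the first length to reach 29°C.

n = 10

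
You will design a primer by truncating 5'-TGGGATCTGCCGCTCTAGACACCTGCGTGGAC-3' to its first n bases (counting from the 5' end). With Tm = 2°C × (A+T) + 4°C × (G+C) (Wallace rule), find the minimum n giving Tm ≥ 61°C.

First 19 bases: TGGGATCTGCCGCTCTAGA → Tm = 60°C (< 61°C)
First 20 bases: TGGGATCTGCCGCTCTAGAC → Tm = 64°C (≥ 61°C)
Each additional base adds 2°C (A/T) or 4°C (G/C), so Tm is non-decreasing in n; n = 20 is the first length to reach 61°C.

n = 20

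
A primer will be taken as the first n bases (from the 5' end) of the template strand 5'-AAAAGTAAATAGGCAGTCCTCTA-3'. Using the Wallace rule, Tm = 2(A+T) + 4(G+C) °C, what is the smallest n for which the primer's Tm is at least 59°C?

n = 22

First 21 bases: AAAAGTAAATAGGCAGTCCTC → Tm = 58°C (< 59°C)
First 22 bases: AAAAGTAAATAGGCAGTCCTCT → Tm = 60°C (≥ 59°C)
Each additional base adds 2°C (A/T) or 4°C (G/C), so Tm is non-decreasing in n; n = 22 is the first length to reach 59°C.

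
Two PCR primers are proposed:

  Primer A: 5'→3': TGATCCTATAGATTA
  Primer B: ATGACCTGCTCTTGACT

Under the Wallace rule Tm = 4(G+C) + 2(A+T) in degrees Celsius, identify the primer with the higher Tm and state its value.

Primer A: A+T=11, G+C=4 → Tm = 2(11)+4(4) = 38°C
Primer B: A+T=9, G+C=8 → Tm = 2(9)+4(8) = 50°C
38°C vs 50°C → primer B is higher.

Primer B, 50°C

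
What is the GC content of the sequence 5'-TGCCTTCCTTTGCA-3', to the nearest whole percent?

50%

Scanning the sequence gives C=5, A=1, G=2, T=6.
G+C = 2 + 5 = 7 out of 14 bases
%GC = 7/14 × 100 = 50% ≈ 50%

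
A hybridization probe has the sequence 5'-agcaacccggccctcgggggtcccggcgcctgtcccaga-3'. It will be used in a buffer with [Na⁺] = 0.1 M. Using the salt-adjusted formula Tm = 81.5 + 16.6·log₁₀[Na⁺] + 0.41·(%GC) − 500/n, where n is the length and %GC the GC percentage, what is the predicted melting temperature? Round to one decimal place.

83.6°C

Length n = 39. Counting bases: A=5, G=13, T=4, C=17
G+C = 30, so %GC = 30/39 × 100 = 76.923%
Salt term: 16.6 × (-1) = -16.6
GC term: 0.41 × 76.923 = 31.538; length term: −500/39 = −12.821
Tm = 81.5 + (-16.6) + 31.538 − 12.821 = 83.617 → 83.6°C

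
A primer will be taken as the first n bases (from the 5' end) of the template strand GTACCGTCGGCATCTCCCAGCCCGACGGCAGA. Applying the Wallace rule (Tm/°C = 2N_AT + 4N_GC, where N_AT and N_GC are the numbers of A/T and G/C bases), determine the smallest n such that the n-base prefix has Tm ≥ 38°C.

n = 11

First 10 bases: GTACCGTCGG → Tm = 34°C (< 38°C)
First 11 bases: GTACCGTCGGC → Tm = 38°C (≥ 38°C)
Each additional base adds 2°C (A/T) or 4°C (G/C), so Tm is non-decreasing in n; n = 11 is the first length to reach 38°C.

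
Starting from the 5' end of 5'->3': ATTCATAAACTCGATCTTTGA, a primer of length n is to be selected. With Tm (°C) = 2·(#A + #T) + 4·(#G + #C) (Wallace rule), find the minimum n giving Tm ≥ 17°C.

First 7 bases: ATTCATA → Tm = 16°C (< 17°C)
First 8 bases: ATTCATAA → Tm = 18°C (≥ 17°C)
Since every base adds ≥2°C, Tm only increases with n, so the threshold is first crossed at n = 8.

n = 8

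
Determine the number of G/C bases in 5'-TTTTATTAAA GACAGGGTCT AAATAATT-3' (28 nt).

Scanning the sequence gives G=4, T=11, C=2, A=11.
G+C = 4 + 2 = 6

6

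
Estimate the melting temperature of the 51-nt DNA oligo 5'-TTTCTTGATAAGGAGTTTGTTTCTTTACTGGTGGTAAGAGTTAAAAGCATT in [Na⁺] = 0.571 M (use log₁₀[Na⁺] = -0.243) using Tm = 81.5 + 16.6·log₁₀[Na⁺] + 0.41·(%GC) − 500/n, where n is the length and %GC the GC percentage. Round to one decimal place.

Length n = 51. Scanning the sequence gives T=22, G=12, A=13, C=4.
G+C = 16, so %GC = 16/51 × 100 = 31.373%
Salt term: 16.6 × (-0.243) = -4.034
GC term: 0.41 × 31.373 = 12.863; length term: −500/51 = −9.804
Tm = 81.5 + (-4.034) + 12.863 − 9.804 = 80.525 → 80.5°C

80.5°C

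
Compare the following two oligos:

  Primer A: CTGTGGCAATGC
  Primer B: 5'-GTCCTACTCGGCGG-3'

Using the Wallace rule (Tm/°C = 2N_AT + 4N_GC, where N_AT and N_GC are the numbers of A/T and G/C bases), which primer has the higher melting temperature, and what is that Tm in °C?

Primer B, 48°C

Primer A: A+T=5, G+C=7 → Tm = 2(5)+4(7) = 38°C
Primer B: A+T=4, G+C=10 → Tm = 2(4)+4(10) = 48°C
38°C vs 48°C → primer B is higher.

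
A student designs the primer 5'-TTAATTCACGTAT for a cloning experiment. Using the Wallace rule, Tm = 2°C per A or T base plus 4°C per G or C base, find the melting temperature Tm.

Scanning the sequence gives G=1, A=4, T=6, C=2.
AT pairs contribute 10, GC pairs contribute 3.
Tm = 4·3 + 2·10 = 12 + 20 = 32°C

32°C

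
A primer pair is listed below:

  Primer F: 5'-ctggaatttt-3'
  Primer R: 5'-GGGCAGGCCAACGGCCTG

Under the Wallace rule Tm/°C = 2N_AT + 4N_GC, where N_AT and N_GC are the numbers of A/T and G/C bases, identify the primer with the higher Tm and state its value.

Primer F: A+T=7, G+C=3 → Tm = 2(7)+4(3) = 26°C
Primer R: A+T=4, G+C=14 → Tm = 2(4)+4(14) = 64°C
26°C vs 64°C → primer R is higher.

Primer R, 64°C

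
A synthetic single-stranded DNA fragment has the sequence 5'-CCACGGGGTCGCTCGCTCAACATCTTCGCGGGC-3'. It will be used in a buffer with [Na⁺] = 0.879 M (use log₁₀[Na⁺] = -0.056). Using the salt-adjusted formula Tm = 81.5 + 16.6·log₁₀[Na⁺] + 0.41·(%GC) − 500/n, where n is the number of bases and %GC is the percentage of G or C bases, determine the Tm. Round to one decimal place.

94.0°C

Length n = 33. Counting bases: C=13, A=4, G=10, T=6
G+C = 23, so %GC = 23/33 × 100 = 69.697%
Salt term: 16.6 × (-0.056) = -0.93
GC term: 0.41 × 69.697 = 28.576; length term: −500/33 = −15.152
Tm = 81.5 + (-0.93) + 28.576 − 15.152 = 93.994 → 94.0°C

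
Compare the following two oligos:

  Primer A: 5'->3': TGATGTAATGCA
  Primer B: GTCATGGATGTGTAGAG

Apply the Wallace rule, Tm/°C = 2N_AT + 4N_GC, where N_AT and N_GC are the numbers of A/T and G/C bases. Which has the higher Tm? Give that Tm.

Primer B, 50°C

Primer A: A+T=8, G+C=4 → Tm = 2(8)+4(4) = 32°C
Primer B: A+T=9, G+C=8 → Tm = 2(9)+4(8) = 50°C
32°C vs 50°C → primer B is higher.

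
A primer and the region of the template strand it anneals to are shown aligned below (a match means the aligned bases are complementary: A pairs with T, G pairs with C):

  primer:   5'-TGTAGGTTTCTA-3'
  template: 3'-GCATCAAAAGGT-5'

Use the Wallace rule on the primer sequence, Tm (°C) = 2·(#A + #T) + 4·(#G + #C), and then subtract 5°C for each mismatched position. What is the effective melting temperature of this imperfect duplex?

17°C

Primer base counts: A=2, T=6, G=3, C=1 → A+T=8, G+C=4
Perfect-match Tm = 2(8) + 4(4) = 16 + 16 = 32°C
Mismatches (positions where the bases are not complementary): 3 (at positions 1, 6, 11)
Effective Tm = 32 − 3×5 = 32 − 15 = 17°C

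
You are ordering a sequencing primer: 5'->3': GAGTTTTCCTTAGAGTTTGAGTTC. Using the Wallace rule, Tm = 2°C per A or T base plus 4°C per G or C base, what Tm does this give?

Base counts: T=11, G=6, C=3, A=4
AT pairs contribute 15, GC pairs contribute 9.
Tm = 2×15 + 4×9 = 66°C

66°C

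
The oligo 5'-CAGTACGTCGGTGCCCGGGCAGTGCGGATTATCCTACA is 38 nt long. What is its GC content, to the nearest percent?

61%

Counting bases: G=12, A=7, T=8, C=11
G+C = 12 + 11 = 23 out of 38 bases
%GC = 23/38 × 100 = 60.53% ≈ 61%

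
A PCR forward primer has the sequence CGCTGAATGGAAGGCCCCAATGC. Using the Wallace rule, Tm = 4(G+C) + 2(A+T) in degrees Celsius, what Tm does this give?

Counting bases: A=6, C=7, G=7, T=3
So N_AT = 9 and N_GC = 14.
Tm = 4·14 + 2·9 = 56 + 18 = 74°C

74°C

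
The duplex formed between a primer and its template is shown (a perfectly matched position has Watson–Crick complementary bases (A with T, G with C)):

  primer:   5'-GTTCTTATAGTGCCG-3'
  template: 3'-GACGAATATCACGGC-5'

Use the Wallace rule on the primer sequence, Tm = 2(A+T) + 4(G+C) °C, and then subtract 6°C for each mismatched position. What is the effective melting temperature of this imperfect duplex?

Primer base counts: A=2, T=6, G=4, C=3 → A+T=8, G+C=7
Perfect-match Tm = 2(8) + 4(7) = 16 + 28 = 44°C
Mismatches (positions where the bases are not complementary): 2 (at positions 1, 3)
Effective Tm = 44 − 2×6 = 44 − 12 = 32°C

32°C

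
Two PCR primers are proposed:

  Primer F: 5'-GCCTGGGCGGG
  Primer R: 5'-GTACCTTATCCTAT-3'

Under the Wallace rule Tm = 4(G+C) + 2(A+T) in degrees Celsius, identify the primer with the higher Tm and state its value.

Primer F: A+T=1, G+C=10 → Tm = 2(1)+4(10) = 42°C
Primer R: A+T=9, G+C=5 → Tm = 2(9)+4(5) = 38°C
42°C vs 38°C → primer F is higher.

Primer F, 42°C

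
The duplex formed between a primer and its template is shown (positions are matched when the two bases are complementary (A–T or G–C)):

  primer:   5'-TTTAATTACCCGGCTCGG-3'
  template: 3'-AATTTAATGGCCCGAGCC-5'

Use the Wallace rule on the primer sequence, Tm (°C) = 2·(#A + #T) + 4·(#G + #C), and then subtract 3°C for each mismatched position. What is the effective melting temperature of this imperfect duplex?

Primer base counts: A=3, T=6, G=4, C=5 → A+T=9, G+C=9
Perfect-match Tm = 2(9) + 4(9) = 18 + 36 = 54°C
Mismatches (positions where the bases are not complementary): 2 (at positions 3, 11)
Effective Tm = 54 − 2×3 = 54 − 6 = 48°C

48°C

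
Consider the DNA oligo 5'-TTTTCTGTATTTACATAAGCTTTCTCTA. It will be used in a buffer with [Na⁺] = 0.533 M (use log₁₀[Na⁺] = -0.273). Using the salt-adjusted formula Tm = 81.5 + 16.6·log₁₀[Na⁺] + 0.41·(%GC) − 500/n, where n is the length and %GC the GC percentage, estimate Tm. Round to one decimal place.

69.4°C

Length n = 28. A=6, G=2, C=5, T=15
G+C = 7, so %GC = 7/28 × 100 = 25%
Salt term: 16.6 × (-0.273) = -4.532
GC term: 0.41 × 25 = 10.25; length term: −500/28 = −17.857
Tm = 81.5 + (-4.532) + 10.25 − 17.857 = 69.361 → 69.4°C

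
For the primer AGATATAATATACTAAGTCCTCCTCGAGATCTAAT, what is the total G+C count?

11

Scanning the sequence gives T=11, A=13, C=7, G=4.
Total G or C: 4 + 7 = 11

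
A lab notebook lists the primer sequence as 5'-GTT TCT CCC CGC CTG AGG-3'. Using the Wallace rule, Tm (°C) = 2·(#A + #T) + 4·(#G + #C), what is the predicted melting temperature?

Counting bases: T=5, G=5, C=7, A=1
So N_AT = 6 and N_GC = 12.
Tm = 2×6 + 4×12 = 60°C

60°C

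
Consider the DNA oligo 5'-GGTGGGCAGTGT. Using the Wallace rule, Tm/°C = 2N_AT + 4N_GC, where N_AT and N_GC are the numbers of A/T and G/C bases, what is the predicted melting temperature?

40°C

Scanning the sequence gives C=1, T=3, A=1, G=7.
A+T = 4, G+C = 8
Tm = 2(4) + 4(8) = 8 + 32 = 40°C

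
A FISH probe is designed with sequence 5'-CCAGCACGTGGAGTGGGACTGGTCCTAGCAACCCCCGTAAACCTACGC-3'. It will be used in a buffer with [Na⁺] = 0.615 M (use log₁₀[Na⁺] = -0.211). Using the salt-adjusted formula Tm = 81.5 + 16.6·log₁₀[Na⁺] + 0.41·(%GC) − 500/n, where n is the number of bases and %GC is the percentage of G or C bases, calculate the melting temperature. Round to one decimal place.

Length n = 48. Base counts: T=7, A=11, C=17, G=13
G+C = 30, so %GC = 30/48 × 100 = 62.5%
Salt term: 16.6 × (-0.211) = -3.503
GC term: 0.41 × 62.5 = 25.625; length term: −500/48 = −10.417
Tm = 81.5 + (-3.503) + 25.625 − 10.417 = 93.205 → 93.2°C

93.2°C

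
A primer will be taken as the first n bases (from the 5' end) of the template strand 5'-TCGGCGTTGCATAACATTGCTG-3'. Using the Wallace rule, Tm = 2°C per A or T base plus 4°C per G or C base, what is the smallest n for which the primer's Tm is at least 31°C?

n = 10

First 9 bases: TCGGCGTTG → Tm = 30°C (< 31°C)
First 10 bases: TCGGCGTTGC → Tm = 34°C (≥ 31°C)
Each additional base adds 2°C (A/T) or 4°C (G/C), so Tm is non-decreasing in n; n = 10 is the first length to reach 31°C.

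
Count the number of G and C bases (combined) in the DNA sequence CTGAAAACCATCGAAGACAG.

9

G=4, A=9, T=2, C=5
Total G or C: 4 + 5 = 9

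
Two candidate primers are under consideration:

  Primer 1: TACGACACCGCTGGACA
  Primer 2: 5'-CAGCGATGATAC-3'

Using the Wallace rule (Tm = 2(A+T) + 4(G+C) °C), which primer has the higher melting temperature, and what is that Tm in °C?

Primer 1: A+T=7, G+C=10 → Tm = 2(7)+4(10) = 54°C
Primer 2: A+T=6, G+C=6 → Tm = 2(6)+4(6) = 36°C
54°C vs 36°C → primer 1 is higher.

Primer 1, 54°C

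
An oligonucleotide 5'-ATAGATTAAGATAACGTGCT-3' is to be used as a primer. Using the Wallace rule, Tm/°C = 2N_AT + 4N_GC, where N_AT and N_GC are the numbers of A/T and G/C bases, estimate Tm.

52°C

Base counts: G=4, A=8, T=6, C=2
A+T = 14, G+C = 6
Tm = 2×14 + 4×6 = 52°C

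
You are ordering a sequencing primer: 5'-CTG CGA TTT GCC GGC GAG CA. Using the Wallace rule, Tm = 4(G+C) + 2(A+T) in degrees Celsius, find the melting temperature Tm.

66°C

Scanning the sequence gives C=6, T=4, G=7, A=3.
AT pairs contribute 7, GC pairs contribute 13.
Tm = 4·13 + 2·7 = 52 + 14 = 66°C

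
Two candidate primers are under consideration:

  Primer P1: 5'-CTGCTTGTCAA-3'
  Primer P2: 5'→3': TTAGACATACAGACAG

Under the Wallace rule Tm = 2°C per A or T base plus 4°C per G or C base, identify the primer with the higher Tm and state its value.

Primer P2, 44°C

Primer P1: A+T=6, G+C=5 → Tm = 2(6)+4(5) = 32°C
Primer P2: A+T=10, G+C=6 → Tm = 2(10)+4(6) = 44°C
32°C vs 44°C → primer P2 is higher.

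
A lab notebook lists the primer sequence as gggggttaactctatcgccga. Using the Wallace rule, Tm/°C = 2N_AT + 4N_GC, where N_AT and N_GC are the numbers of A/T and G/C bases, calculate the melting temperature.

66°C

Counting bases: A=4, C=5, T=5, G=7
A+T = 9, G+C = 12
Tm = 2(9) + 4(12) = 18 + 48 = 66°C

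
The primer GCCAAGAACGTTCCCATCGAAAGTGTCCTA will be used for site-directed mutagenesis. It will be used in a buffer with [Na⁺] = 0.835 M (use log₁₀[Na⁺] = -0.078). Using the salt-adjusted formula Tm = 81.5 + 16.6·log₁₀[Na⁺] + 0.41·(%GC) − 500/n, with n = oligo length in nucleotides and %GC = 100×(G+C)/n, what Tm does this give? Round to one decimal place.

Length n = 30. T=6, A=9, C=9, G=6
G+C = 15, so %GC = 15/30 × 100 = 50%
Salt term: 16.6 × (-0.078) = -1.295
GC term: 0.41 × 50 = 20.5; length term: −500/30 = −16.667
Tm = 81.5 + (-1.295) + 20.5 − 16.667 = 84.038 → 84.0°C

84.0°C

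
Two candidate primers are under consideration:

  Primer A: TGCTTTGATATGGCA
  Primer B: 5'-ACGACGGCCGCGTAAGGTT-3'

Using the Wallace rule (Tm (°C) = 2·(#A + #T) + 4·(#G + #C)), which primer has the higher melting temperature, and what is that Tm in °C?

Primer A: A+T=9, G+C=6 → Tm = 2(9)+4(6) = 42°C
Primer B: A+T=7, G+C=12 → Tm = 2(7)+4(12) = 62°C
42°C vs 62°C → primer B is higher.

Primer B, 62°C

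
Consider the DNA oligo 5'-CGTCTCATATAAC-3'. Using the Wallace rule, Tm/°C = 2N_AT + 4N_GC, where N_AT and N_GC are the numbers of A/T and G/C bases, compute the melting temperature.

36°C

Counting bases: T=4, G=1, A=4, C=4
So N_AT = 8 and N_GC = 5.
Tm = 2(8) + 4(5) = 16 + 20 = 36°C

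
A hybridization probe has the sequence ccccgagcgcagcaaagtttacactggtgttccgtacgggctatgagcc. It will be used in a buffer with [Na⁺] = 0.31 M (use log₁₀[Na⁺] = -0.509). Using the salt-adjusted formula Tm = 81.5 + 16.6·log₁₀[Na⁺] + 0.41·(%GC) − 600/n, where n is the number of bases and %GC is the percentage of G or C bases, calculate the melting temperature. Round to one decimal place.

Length n = 49. T=10, C=15, G=14, A=10
G+C = 29, so %GC = 29/49 × 100 = 59.184%
Salt term: 16.6 × (-0.509) = -8.449
GC term: 0.41 × 59.184 = 24.265; length term: −600/49 = −12.245
Tm = 81.5 + (-8.449) + 24.265 − 12.245 = 85.071 → 85.1°C

85.1°C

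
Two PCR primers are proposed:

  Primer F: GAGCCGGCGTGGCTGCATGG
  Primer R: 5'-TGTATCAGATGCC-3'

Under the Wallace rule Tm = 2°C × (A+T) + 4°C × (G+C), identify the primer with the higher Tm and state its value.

Primer F: A+T=5, G+C=15 → Tm = 2(5)+4(15) = 70°C
Primer R: A+T=7, G+C=6 → Tm = 2(7)+4(6) = 38°C
70°C vs 38°C → primer F is higher.

Primer F, 70°C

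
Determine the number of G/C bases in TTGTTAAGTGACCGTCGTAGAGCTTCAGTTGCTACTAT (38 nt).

16

Base counts: T=14, G=9, A=8, C=7
G+C = 9 + 7 = 16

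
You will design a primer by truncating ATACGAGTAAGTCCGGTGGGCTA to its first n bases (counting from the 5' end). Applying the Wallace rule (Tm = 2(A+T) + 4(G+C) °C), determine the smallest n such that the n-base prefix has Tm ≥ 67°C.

First 21 bases: ATACGAGTAAGTCCGGTGGGC → Tm = 66°C (< 67°C)
First 22 bases: ATACGAGTAAGTCCGGTGGGCT → Tm = 68°C (≥ 67°C)
Since every base adds ≥2°C, Tm only increases with n, so the threshold is first crossed at n = 22.

n = 22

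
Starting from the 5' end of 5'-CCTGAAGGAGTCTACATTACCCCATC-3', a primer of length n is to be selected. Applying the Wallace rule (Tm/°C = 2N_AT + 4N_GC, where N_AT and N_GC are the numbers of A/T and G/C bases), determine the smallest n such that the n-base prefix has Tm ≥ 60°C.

n = 21

First 20 bases: CCTGAAGGAGTCTACATTAC → Tm = 58°C (< 60°C)
First 21 bases: CCTGAAGGAGTCTACATTACC → Tm = 62°C (≥ 60°C)
Since every base adds ≥2°C, Tm only increases with n, so the threshold is first crossed at n = 21.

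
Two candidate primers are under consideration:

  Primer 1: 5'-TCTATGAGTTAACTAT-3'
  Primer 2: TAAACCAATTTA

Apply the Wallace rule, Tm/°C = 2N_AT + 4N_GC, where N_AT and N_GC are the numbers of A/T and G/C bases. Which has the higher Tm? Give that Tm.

Primer 1: A+T=12, G+C=4 → Tm = 2(12)+4(4) = 40°C
Primer 2: A+T=10, G+C=2 → Tm = 2(10)+4(2) = 28°C
40°C vs 28°C → primer 1 is higher.

Primer 1, 40°C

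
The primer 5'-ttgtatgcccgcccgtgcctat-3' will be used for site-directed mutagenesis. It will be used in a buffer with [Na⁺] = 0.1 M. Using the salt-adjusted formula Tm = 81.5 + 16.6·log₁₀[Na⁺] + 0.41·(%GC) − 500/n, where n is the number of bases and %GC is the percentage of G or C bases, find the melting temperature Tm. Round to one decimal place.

66.4°C

Length n = 22. Scanning the sequence gives A=2, T=7, G=5, C=8.
G+C = 13, so %GC = 13/22 × 100 = 59.091%
Salt term: 16.6 × (-1) = -16.6
GC term: 0.41 × 59.091 = 24.227; length term: −500/22 = −22.727
Tm = 81.5 + (-16.6) + 24.227 − 22.727 = 66.4 → 66.4°C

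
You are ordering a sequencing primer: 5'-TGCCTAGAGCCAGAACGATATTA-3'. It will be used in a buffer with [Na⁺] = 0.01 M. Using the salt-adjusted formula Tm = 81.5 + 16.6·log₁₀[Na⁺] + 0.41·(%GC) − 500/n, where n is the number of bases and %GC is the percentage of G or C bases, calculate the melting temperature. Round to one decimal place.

44.4°C

Length n = 23. A=8, G=5, T=5, C=5
G+C = 10, so %GC = 10/23 × 100 = 43.478%
Salt term: 16.6 × (-2) = -33.2
GC term: 0.41 × 43.478 = 17.826; length term: −500/23 = −21.739
Tm = 81.5 + (-33.2) + 17.826 − 21.739 = 44.387 → 44.4°C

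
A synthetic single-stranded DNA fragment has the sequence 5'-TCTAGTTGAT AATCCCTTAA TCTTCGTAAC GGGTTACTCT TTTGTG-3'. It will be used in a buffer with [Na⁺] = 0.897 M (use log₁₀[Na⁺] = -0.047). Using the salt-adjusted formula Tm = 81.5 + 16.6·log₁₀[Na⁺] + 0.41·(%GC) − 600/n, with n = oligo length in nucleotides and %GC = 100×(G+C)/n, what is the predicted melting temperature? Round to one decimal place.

Length n = 46. Base counts: T=20, G=8, C=9, A=9
G+C = 17, so %GC = 17/46 × 100 = 36.957%
Salt term: 16.6 × (-0.047) = -0.78
GC term: 0.41 × 36.957 = 15.152; length term: −600/46 = −13.043
Tm = 81.5 + (-0.78) + 15.152 − 13.043 = 82.829 → 82.8°C

82.8°C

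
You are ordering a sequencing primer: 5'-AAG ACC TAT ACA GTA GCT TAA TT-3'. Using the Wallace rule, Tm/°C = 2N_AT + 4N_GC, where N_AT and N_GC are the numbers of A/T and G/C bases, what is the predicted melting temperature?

60°C

Base counts: T=7, G=3, C=4, A=9
A+T = 16, G+C = 7
Tm = 2×16 + 4×7 = 60°C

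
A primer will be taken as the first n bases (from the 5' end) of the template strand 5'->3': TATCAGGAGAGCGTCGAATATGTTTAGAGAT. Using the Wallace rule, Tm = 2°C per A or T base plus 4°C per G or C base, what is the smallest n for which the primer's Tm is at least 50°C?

n = 16

First 15 bases: TATCAGGAGAGCGTC → Tm = 46°C (< 50°C)
First 16 bases: TATCAGGAGAGCGTCG → Tm = 50°C (≥ 50°C)
Since every base adds ≥2°C, Tm only increases with n, so the threshold is first crossed at n = 16.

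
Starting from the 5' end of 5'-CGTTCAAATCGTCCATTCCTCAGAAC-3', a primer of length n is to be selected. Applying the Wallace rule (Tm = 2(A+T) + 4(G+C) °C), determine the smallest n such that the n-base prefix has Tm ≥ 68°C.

First 22 bases: CGTTCAAATCGTCCATTCCTCA → Tm = 64°C (< 68°C)
First 23 bases: CGTTCAAATCGTCCATTCCTCAG → Tm = 68°C (≥ 68°C)
Since every base adds ≥2°C, Tm only increases with n, so the threshold is first crossed at n = 23.

n = 23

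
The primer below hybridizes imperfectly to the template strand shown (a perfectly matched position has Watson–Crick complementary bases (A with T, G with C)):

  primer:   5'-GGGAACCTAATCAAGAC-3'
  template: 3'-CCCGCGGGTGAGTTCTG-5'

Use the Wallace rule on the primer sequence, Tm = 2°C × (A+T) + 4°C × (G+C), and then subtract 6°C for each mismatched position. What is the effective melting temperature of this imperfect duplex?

26°C

Primer base counts: A=7, T=2, G=4, C=4 → A+T=9, G+C=8
Perfect-match Tm = 2(9) + 4(8) = 18 + 32 = 50°C
Mismatches (positions where the bases are not complementary): 4 (at positions 4, 5, 8, 10)
Effective Tm = 50 − 4×6 = 50 − 24 = 26°C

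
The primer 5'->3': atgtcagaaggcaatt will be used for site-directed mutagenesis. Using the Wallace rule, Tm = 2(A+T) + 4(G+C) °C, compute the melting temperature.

Counting bases: T=4, A=6, C=2, G=4
AT pairs contribute 10, GC pairs contribute 6.
Tm = 2×10 + 4×6 = 44°C

44°C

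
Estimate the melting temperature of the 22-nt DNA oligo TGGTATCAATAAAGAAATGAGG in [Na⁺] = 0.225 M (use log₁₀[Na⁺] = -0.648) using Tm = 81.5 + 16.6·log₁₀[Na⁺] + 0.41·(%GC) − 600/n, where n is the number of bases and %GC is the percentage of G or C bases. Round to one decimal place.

Length n = 22. Counting bases: A=10, G=6, C=1, T=5
G+C = 7, so %GC = 7/22 × 100 = 31.818%
Salt term: 16.6 × (-0.648) = -10.757
GC term: 0.41 × 31.818 = 13.045; length term: −600/22 = −27.273
Tm = 81.5 + (-10.757) + 13.045 − 27.273 = 56.515 → 56.5°C

56.5°C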